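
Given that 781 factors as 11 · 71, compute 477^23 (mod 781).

97

Mod 11: 477 ≡ 4; by Fermat, exponent reduces to 23 mod 10 = 3; 4^3 ≡ 9 (mod 11).
Mod 71: 477 ≡ 51; 51^23 ≡ 26 (mod 71).
Combine by CRT: x ≡ 9 (mod 11), x ≡ 26 (mod 71) ⇒ x ≡ 97 (mod 781).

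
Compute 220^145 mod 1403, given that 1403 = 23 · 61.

560

Mod 23: 220 ≡ 13; by Fermat, exponent reduces to 145 mod 22 = 13; 13^13 ≡ 8 (mod 23).
Mod 61: 220 ≡ 37; by Fermat, exponent reduces to 145 mod 60 = 25; 37^25 ≡ 11 (mod 61).
Combine by CRT: x ≡ 8 (mod 23), x ≡ 11 (mod 61) ⇒ x ≡ 560 (mod 1403).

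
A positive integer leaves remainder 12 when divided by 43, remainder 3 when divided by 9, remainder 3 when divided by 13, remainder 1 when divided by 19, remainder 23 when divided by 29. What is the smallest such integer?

2526735

The moduli are pairwise coprime; N = 43·9·13·19·29 = 2772081.
N/43 = 64467; 64467 ≡ 10 (mod 43); 10·13 ≡ 1, so inverse 13.
N/9 = 308009; 308009 ≡ 2 (mod 9); 2·5 ≡ 1, so inverse 5.
N/13 = 213237; 213237 ≡ 11 (mod 13); 11·6 ≡ 1, so inverse 6.
N/19 = 145899; 145899 ≡ 17 (mod 19); 17·9 ≡ 1, so inverse 9.
N/29 = 95589; 95589 ≡ 5 (mod 29); 5·6 ≡ 1, so inverse 6.
m ≡ 12·64467·13 + 3·308009·5 + 3·213237·6 + 1·145899·9 + 23·95589·6 = 33019626.
33019626 mod 2772081 = 2526735.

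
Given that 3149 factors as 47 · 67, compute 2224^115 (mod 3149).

798

Mod 47: 2224 ≡ 15; by Fermat, exponent reduces to 115 mod 46 = 23; 15^23 ≡ 46 (mod 47).
Mod 67: 2224 ≡ 13; by Fermat, exponent reduces to 115 mod 66 = 49; 13^49 ≡ 61 (mod 67).
Combine by CRT: x ≡ 46 (mod 47), x ≡ 61 (mod 67) ⇒ x ≡ 798 (mod 3149).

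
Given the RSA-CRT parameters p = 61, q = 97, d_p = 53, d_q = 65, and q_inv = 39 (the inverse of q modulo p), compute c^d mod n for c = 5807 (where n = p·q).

m₁ = c^(d_p) mod p: c ≡ 12 (mod 61), and 12^53 mod 61 = 16.
m₂ = c^(d_q) mod q: c ≡ 84 (mod 97), and 84^65 mod 97 = 80.
h = q_inv·(m₁ − m₂) mod p = 39·(16 − 80) mod 61 = 5.
m = m₂ + h·q = 80 + 5·97 = 565.

565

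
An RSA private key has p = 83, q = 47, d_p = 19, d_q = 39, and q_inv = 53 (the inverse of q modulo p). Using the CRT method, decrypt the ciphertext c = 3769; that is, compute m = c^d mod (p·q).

m₁ = c^(d_p) mod p: c ≡ 34 (mod 83), and 34^19 mod 83 = 15.
m₂ = c^(d_q) mod q: c ≡ 9 (mod 47), and 9^39 mod 47 = 37.
h = q_inv·(m₁ − m₂) mod p = 53·(15 − 37) mod 83 = 79.
m = m₂ + h·q = 37 + 79·47 = 3750.

3750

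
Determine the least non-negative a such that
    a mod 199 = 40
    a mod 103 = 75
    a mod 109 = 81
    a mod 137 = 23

194597563

The moduli are pairwise coprime; N = 199·103·109·137 = 306081701.
N/199 = 1538099; 1538099 ≡ 28 (mod 199); 28·64 ≡ 1, so inverse 64.
N/103 = 2971667; 2971667 ≡ 14 (mod 103); 14·81 ≡ 1, so inverse 81.
N/109 = 2808089; 2808089 ≡ 31 (mod 109); 31·102 ≡ 1, so inverse 102.
N/137 = 2234173; 2234173 ≡ 114 (mod 137); 114·131 ≡ 1, so inverse 131.
a ≡ 40·1538099·64 + 75·2971667·81 + 81·2808089·102 + 23·2234173·131 = 51922405032.
51922405032 mod 306081701 = 194597563.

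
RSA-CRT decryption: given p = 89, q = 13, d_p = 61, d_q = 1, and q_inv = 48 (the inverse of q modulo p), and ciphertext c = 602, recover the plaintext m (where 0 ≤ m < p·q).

485

m₁ = c^(d_p) mod p: c ≡ 68 (mod 89), and 68^61 mod 89 = 40.
m₂ = c^(d_q) mod q: c ≡ 4 (mod 13), and 4^1 mod 13 = 4.
h = q_inv·(m₁ − m₂) mod p = 48·(40 − 4) mod 89 = 37.
m = m₂ + h·q = 4 + 37·13 = 485.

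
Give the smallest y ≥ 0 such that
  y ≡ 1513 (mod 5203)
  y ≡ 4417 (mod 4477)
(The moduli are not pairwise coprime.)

22325

gcd(5203, 4477) = 121 and 121 | (4417 − 1513), so the pair is consistent; merging gives y ≡ 22325 (mod 192511), where 192511 = lcm(5203, 4477).
The solution is unique modulo lcm(5203, 4477) = 192511.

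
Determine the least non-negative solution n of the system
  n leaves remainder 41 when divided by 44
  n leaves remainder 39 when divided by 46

85

Combine the congruences pairwise.
gcd(44, 46) = 2 and 2 | (39 − 41), so the pair is consistent; merging gives n ≡ 85 (mod 1012), where 1012 = lcm(44, 46).
The solution is unique modulo lcm(44, 46) = 1012.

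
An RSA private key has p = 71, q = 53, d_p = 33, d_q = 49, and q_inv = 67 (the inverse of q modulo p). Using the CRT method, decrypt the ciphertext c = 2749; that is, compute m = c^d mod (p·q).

2739

m₁ = c^(d_p) mod p: c ≡ 51 (mod 71), and 51^33 mod 71 = 41.
m₂ = c^(d_q) mod q: c ≡ 46 (mod 53), and 46^49 mod 53 = 36.
h = q_inv·(m₁ − m₂) mod p = 67·(41 − 36) mod 71 = 51.
m = m₂ + h·q = 36 + 51·53 = 2739.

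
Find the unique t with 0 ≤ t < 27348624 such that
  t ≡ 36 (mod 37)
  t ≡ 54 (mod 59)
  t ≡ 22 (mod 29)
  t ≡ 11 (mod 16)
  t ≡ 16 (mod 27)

The moduli are pairwise coprime; N = 37·59·29·16·27 = 27348624.
N/37 = 739152; 739152 ≡ 3 (mod 37); 3·25 ≡ 1, so inverse 25.
N/59 = 463536; 463536 ≡ 32 (mod 59); 32·24 ≡ 1, so inverse 24.
N/29 = 943056; 943056 ≡ 5 (mod 29); 5·6 ≡ 1, so inverse 6.
N/16 = 1709289; 1709289 ≡ 9 (mod 16); 9·9 ≡ 1, so inverse 9.
N/27 = 1012912; 1012912 ≡ 7 (mod 27); 7·4 ≡ 1, so inverse 4.
t ≡ 36·739152·25 + 54·463536·24 + 22·943056·6 + 11·1709289·9 + 16·1012912·4 = 1624508827.
1624508827 mod 27348624 = 10940011.

10940011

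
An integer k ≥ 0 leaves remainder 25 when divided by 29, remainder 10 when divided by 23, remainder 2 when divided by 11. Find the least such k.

From k ≡ 25 (mod 29) write k = 25 + 29t. Substituting into k ≡ 10 (mod 23) gives 29t ≡ 8 (mod 23), and since 6⁻¹ ≡ 4 (mod 23), t ≡ 9. Hence k ≡ 25 + 29·9 = 286 (mod 667).
From k ≡ 286 (mod 667) write k = 286 + 667t. Substituting into k ≡ 2 (mod 11) gives 667t ≡ 2 (mod 11), and since 7⁻¹ ≡ 8 (mod 11), t ≡ 5. Hence k ≡ 286 + 667·5 = 3621 (mod 7337).

3621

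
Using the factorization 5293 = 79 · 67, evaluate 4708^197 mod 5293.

4664

Mod 79: 4708 ≡ 47; by Fermat, exponent reduces to 197 mod 78 = 41; 47^41 ≡ 3 (mod 79).
Mod 67: 4708 ≡ 18; by Fermat, exponent reduces to 197 mod 66 = 65; 18^65 ≡ 41 (mod 67).
Combine by CRT: x ≡ 3 (mod 79), x ≡ 41 (mod 67) ⇒ x ≡ 4664 (mod 5293).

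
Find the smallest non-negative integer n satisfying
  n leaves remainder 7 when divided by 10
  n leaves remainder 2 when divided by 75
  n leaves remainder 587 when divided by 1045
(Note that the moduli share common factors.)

gcd(10, 75) = 5 and 5 | (2 − 7), so the pair is consistent; merging gives n ≡ 77 (mod 150), where 150 = lcm(10, 75).
gcd(150, 1045) = 5 and 5 | (587 − 77), so the pair is consistent; merging gives n ≡ 13127 (mod 31350), where 31350 = lcm(150, 1045).
The solution is unique modulo lcm(10, 75, 1045) = 31350.

13127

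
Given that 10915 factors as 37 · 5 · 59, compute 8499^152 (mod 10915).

Mod 37: 8499 ≡ 26; by Fermat, exponent reduces to 152 mod 36 = 8; 26^8 ≡ 10 (mod 37).
Mod 5: 8499 ≡ 4; since 4 | 152, by Fermat 4^152 ≡ 1 (mod 5).
Mod 59: 8499 ≡ 3; by Fermat, exponent reduces to 152 mod 58 = 36; 3^36 ≡ 4 (mod 59).
Combine by CRT: x ≡ 10 (mod 37), x ≡ 1 (mod 5), x ≡ 4 (mod 59) ⇒ x ≡ 6966 (mod 10915).

6966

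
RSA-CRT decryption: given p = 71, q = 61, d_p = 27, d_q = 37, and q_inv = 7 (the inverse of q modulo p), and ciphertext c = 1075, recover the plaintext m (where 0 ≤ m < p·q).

98

m₁ = c^(d_p) mod p: c ≡ 10 (mod 71), and 10^27 mod 71 = 27.
m₂ = c^(d_q) mod q: c ≡ 38 (mod 61), and 38^37 mod 61 = 37.
h = q_inv·(m₁ − m₂) mod p = 7·(27 − 37) mod 71 = 1.
m = m₂ + h·q = 37 + 1·61 = 98.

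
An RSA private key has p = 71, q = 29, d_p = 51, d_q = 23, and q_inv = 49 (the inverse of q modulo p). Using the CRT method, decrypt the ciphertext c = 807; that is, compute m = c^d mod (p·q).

460

m₁ = c^(d_p) mod p: c ≡ 26 (mod 71), and 26^51 mod 71 = 34.
m₂ = c^(d_q) mod q: c ≡ 24 (mod 29), and 24^23 mod 29 = 25.
h = q_inv·(m₁ − m₂) mod p = 49·(34 − 25) mod 71 = 15.
m = m₂ + h·q = 25 + 15·29 = 460.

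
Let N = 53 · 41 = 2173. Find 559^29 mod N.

Mod 53: 559 ≡ 29; 29^29 ≡ 9 (mod 53).
Mod 41: 559 ≡ 26; 26^29 ≡ 24 (mod 41).
Combine by CRT: x ≡ 9 (mod 53), x ≡ 24 (mod 41) ⇒ x ≡ 1705 (mod 2173).

1705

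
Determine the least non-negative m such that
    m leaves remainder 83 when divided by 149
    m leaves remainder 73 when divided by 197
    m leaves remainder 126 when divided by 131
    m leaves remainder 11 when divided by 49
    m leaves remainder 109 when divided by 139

The moduli are pairwise coprime; N = 149·197·131·49·139 = 26189950073.
N/149 = 175771477; 175771477 ≡ 51 (mod 149); 51·38 ≡ 1, so inverse 38.
N/197 = 132943909; 132943909 ≡ 35 (mod 197); 35·152 ≡ 1, so inverse 152.
N/131 = 199923283; 199923283 ≡ 122 (mod 131); 122·29 ≡ 1, so inverse 29.
N/49 = 534488777; 534488777 ≡ 11 (mod 49); 11·9 ≡ 1, so inverse 9.
N/139 = 188416907; 188416907 ≡ 44 (mod 139); 44·79 ≡ 1, so inverse 79.
m ≡ 83·175771477·38 + 73·132943909·152 + 126·199923283·29 + 11·534488777·9 + 109·188416907·79 = 4435420903904.
4435420903904 mod 26189950073 = 9319341567.

9319341567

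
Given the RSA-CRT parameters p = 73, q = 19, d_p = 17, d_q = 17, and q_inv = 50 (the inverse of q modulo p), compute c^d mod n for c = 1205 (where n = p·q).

m₁ = c^(d_p) mod p: c ≡ 37 (mod 73), and 37^17 mod 73 = 2.
m₂ = c^(d_q) mod q: c ≡ 8 (mod 19), and 8^17 mod 19 = 12.
h = q_inv·(m₁ − m₂) mod p = 50·(2 − 12) mod 73 = 11.
m = m₂ + h·q = 12 + 11·19 = 221.

221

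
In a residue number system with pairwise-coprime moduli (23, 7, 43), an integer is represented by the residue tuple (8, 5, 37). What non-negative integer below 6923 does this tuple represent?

The moduli are pairwise coprime; N = 23·7·43 = 6923.
N/23 = 301; 301 ≡ 2 (mod 23); 2·12 ≡ 1, so inverse 12.
N/7 = 989; 989 ≡ 2 (mod 7); 2·4 ≡ 1, so inverse 4.
N/43 = 161; 161 ≡ 32 (mod 43); 32·39 ≡ 1, so inverse 39.
x ≡ 8·301·12 + 5·989·4 + 37·161·39 = 280999.
280999 mod 6923 = 4079.

4079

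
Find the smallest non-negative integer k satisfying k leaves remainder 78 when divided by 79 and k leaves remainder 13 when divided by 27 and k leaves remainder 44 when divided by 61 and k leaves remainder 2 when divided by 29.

1573600

The moduli are pairwise coprime; N = 79·27·61·29 = 3773277.
N/79 = 47763; 47763 ≡ 47 (mod 79); 47·37 ≡ 1, so inverse 37.
N/27 = 139751; 139751 ≡ 26 (mod 27); 26·26 ≡ 1, so inverse 26.
N/61 = 61857; 61857 ≡ 3 (mod 61); 3·41 ≡ 1, so inverse 41.
N/29 = 130113; 130113 ≡ 19 (mod 29); 19·26 ≡ 1, so inverse 26.
k ≡ 78·47763·37 + 13·139751·26 + 44·61857·41 + 2·130113·26 = 303435760.
303435760 mod 3773277 = 1573600.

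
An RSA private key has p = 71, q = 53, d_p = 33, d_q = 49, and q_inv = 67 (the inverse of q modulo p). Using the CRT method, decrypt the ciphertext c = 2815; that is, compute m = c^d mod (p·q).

m₁ = c^(d_p) mod p: c ≡ 46 (mod 71), and 46^33 mod 71 = 66.
m₂ = c^(d_q) mod q: c ≡ 6 (mod 53), and 6^49 mod 53 = 40.
h = q_inv·(m₁ − m₂) mod p = 67·(66 − 40) mod 71 = 38.
m = m₂ + h·q = 40 + 38·53 = 2054.

2054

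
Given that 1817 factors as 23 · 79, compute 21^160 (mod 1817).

1168

Mod 23: 21 ≡ 21; by Fermat, exponent reduces to 160 mod 22 = 6; 21^6 ≡ 18 (mod 23).
Mod 79: 21 ≡ 21; by Fermat, exponent reduces to 160 mod 78 = 4; 21^4 ≡ 62 (mod 79).
Combine by CRT: x ≡ 18 (mod 23), x ≡ 62 (mod 79) ⇒ x ≡ 1168 (mod 1817).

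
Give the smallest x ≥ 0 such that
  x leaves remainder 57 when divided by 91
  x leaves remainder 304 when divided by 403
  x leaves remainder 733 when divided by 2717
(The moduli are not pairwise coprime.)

gcd(91, 403) = 13 and 13 | (304 − 57), so the pair is consistent; merging gives x ≡ 1513 (mod 2821), where 2821 = lcm(91, 403).
gcd(2821, 2717) = 13 and 13 | (733 − 1513), so the pair is consistent; merging gives x ≡ 275150 (mod 589589), where 589589 = lcm(2821, 2717).
The solution is unique modulo lcm(91, 403, 2717) = 589589.

275150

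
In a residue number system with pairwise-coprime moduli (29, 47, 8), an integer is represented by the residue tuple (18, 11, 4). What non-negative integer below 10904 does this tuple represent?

1468

From x ≡ 18 (mod 29) write x = 18 + 29t. Substituting into x ≡ 11 (mod 47) gives 29t ≡ 40 (mod 47), and since 29⁻¹ ≡ 13 (mod 47), t ≡ 3. Hence x ≡ 18 + 29·3 = 105 (mod 1363).
From x ≡ 105 (mod 1363) write x = 105 + 1363t. Substituting into x ≡ 4 (mod 8) gives 1363t ≡ 3 (mod 8), and since 3⁻¹ ≡ 3 (mod 8), t ≡ 1. Hence x ≡ 105 + 1363·1 = 1468 (mod 10904).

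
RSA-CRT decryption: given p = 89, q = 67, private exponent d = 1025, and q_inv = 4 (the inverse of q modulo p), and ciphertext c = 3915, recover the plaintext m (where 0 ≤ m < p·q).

d_p = d mod (p−1) = 1025 mod 88 = 57; d_q = d mod (q−1) = 35.
m₁ = c^(d_p) mod p: c ≡ 88 (mod 89), and 88^57 mod 89 = 88.
m₂ = c^(d_q) mod q: c ≡ 29 (mod 67), and 29^35 mod 67 = 37.
h = q_inv·(m₁ − m₂) mod p = 4·(88 − 37) mod 89 = 26.
m = m₂ + h·q = 37 + 26·67 = 1779.

1779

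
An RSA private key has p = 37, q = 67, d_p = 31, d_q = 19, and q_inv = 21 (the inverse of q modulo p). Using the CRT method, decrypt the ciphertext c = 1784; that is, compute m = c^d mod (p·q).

m₁ = c^(d_p) mod p: c ≡ 8 (mod 37), and 8^31 mod 37 = 29.
m₂ = c^(d_q) mod q: c ≡ 42 (mod 67), and 42^19 mod 67 = 43.
h = q_inv·(m₁ − m₂) mod p = 21·(29 − 43) mod 37 = 2.
m = m₂ + h·q = 43 + 2·67 = 177.

177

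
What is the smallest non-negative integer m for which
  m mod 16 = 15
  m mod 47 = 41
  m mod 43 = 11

8783

The moduli are pairwise coprime; N = 16·47·43 = 32336.
N/16 = 2021; 2021 ≡ 5 (mod 16); 5·13 ≡ 1, so inverse 13.
N/47 = 688; 688 ≡ 30 (mod 47); 30·11 ≡ 1, so inverse 11.
N/43 = 752; 752 ≡ 21 (mod 43); 21·41 ≡ 1, so inverse 41.
m ≡ 15·2021·13 + 41·688·11 + 11·752·41 = 1043535.
1043535 mod 32336 = 8783.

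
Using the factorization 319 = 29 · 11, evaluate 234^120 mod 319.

111

Mod 29: 234 ≡ 2; by Fermat, exponent reduces to 120 mod 28 = 8; 2^8 ≡ 24 (mod 29).
Mod 11: 234 ≡ 3; since 10 | 120, by Fermat 3^120 ≡ 1 (mod 11).
Combine by CRT: x ≡ 24 (mod 29), x ≡ 1 (mod 11) ⇒ x ≡ 111 (mod 319).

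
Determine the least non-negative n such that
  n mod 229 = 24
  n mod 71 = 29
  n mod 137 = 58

858774

The moduli are pairwise coprime; M = 229·71·137 = 2227483.
M/229 = 9727; 9727 ≡ 109 (mod 229); 109·208 ≡ 1, so inverse 208.
M/71 = 31373; 31373 ≡ 62 (mod 71); 62·63 ≡ 1, so inverse 63.
M/137 = 16259; 16259 ≡ 93 (mod 137); 93·28 ≡ 1, so inverse 28.
n ≡ 24·9727·208 + 29·31373·63 + 58·16259·28 = 132280271.
132280271 mod 2227483 = 858774.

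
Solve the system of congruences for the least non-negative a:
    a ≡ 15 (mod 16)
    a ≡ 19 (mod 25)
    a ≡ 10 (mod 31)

The moduli are pairwise coprime; N = 16·25·31 = 12400.
N/16 = 775; 775 ≡ 7 (mod 16); 7·7 ≡ 1, so inverse 7.
N/25 = 496; 496 ≡ 21 (mod 25); 21·6 ≡ 1, so inverse 6.
N/31 = 400; 400 ≡ 28 (mod 31); 28·10 ≡ 1, so inverse 10.
a ≡ 15·775·7 + 19·496·6 + 10·400·10 = 177919.
177919 mod 12400 = 4319.

4319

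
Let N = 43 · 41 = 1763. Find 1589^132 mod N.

Mod 43: 1589 ≡ 41; by Fermat, exponent reduces to 132 mod 42 = 6; 41^6 ≡ 21 (mod 43).
Mod 41: 1589 ≡ 31; by Fermat, exponent reduces to 132 mod 40 = 12; 31^12 ≡ 18 (mod 41).
Combine by CRT: x ≡ 21 (mod 43), x ≡ 18 (mod 41) ⇒ x ≡ 838 (mod 1763).

838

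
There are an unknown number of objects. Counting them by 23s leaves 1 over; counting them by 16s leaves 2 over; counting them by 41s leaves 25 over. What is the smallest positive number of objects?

The moduli are pairwise coprime; M = 23·16·41 = 15088.
M/23 = 656; 656 ≡ 12 (mod 23); 12·2 ≡ 1, so inverse 2.
M/16 = 943; 943 ≡ 15 (mod 16); 15·15 ≡ 1, so inverse 15.
M/41 = 368; 368 ≡ 40 (mod 41); 40·40 ≡ 1, so inverse 40.
N ≡ 1·656·2 + 2·943·15 + 25·368·40 = 397602.
397602 mod 15088 = 5314.

5314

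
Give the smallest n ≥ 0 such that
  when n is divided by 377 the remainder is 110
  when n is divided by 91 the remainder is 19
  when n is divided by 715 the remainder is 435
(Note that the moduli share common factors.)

13305

Combine the congruences pairwise.
gcd(377, 91) = 13 and 13 | (19 − 110), so the pair is consistent; merging gives n ≡ 110 (mod 2639), where 2639 = lcm(377, 91).
gcd(2639, 715) = 13 and 13 | (435 − 110), so the pair is consistent; merging gives n ≡ 13305 (mod 145145), where 145145 = lcm(2639, 715).
The solution is unique modulo lcm(377, 91, 715) = 145145.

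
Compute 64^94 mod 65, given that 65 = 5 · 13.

Mod 5: 64 ≡ 4; by Fermat, exponent reduces to 94 mod 4 = 2; 4^2 ≡ 1 (mod 5).
Mod 13: 64 ≡ 12; by Fermat, exponent reduces to 94 mod 12 = 10; 12^10 ≡ 1 (mod 13).
Combine by CRT: x ≡ 1 (mod 5), x ≡ 1 (mod 13) ⇒ x ≡ 1 (mod 65).

1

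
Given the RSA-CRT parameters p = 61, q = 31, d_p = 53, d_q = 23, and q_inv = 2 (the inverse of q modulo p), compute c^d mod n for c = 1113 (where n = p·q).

m₁ = c^(d_p) mod p: c ≡ 15 (mod 61), and 15^53 mod 61 = 25.
m₂ = c^(d_q) mod q: c ≡ 28 (mod 31), and 28^23 mod 31 = 20.
h = q_inv·(m₁ − m₂) mod p = 2·(25 − 20) mod 61 = 10.
m = m₂ + h·q = 20 + 10·31 = 330.

330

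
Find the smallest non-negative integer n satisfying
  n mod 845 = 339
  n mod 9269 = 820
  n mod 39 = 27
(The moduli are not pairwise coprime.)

gcd(845, 9269) = 13 and 13 | (820 − 339), so the pair is consistent; merging gives n ≡ 473539 (mod 602485), where 602485 = lcm(845, 9269).
gcd(602485, 39) = 13 and 13 | (27 − 473539), so the pair is consistent; merging gives n ≡ 1678509 (mod 1807455), where 1807455 = lcm(602485, 39).
The solution is unique modulo lcm(845, 9269, 39) = 1807455.

1678509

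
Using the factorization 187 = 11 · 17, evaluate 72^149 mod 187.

123

Mod 11: 72 ≡ 6; by Fermat, exponent reduces to 149 mod 10 = 9; 6^9 ≡ 2 (mod 11).
Mod 17: 72 ≡ 4; by Fermat, exponent reduces to 149 mod 16 = 5; 4^5 ≡ 4 (mod 17).
Combine by CRT: x ≡ 2 (mod 11), x ≡ 4 (mod 17) ⇒ x ≡ 123 (mod 187).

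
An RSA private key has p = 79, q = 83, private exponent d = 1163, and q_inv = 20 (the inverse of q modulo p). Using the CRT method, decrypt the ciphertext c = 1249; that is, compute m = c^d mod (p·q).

2696

d_p = d mod (p−1) = 1163 mod 78 = 71; d_q = d mod (q−1) = 15.
m₁ = c^(d_p) mod p: c ≡ 64 (mod 79), and 64^71 mod 79 = 10.
m₂ = c^(d_q) mod q: c ≡ 4 (mod 83), and 4^15 mod 83 = 40.
h = q_inv·(m₁ − m₂) mod p = 20·(10 − 40) mod 79 = 32.
m = m₂ + h·q = 40 + 32·83 = 2696.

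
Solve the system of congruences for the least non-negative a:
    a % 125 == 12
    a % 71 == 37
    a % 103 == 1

637262

From a ≡ 12 (mod 125) write a = 12 + 125t. Substituting into a ≡ 37 (mod 71) gives 125t ≡ 25 (mod 71), and since 54⁻¹ ≡ 25 (mod 71), t ≡ 57. Hence a ≡ 12 + 125·57 = 7137 (mod 8875).
From a ≡ 7137 (mod 8875) write a = 7137 + 8875t. Substituting into a ≡ 1 (mod 103) gives 8875t ≡ 74 (mod 103), and since 17⁻¹ ≡ 97 (mod 103), t ≡ 71. Hence a ≡ 7137 + 8875·71 = 637262 (mod 914125).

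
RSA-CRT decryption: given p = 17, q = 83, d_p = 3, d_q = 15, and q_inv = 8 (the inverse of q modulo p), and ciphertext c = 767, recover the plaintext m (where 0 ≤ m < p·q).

603

m₁ = c^(d_p) mod p: c ≡ 2 (mod 17), and 2^3 mod 17 = 8.
m₂ = c^(d_q) mod q: c ≡ 20 (mod 83), and 20^15 mod 83 = 22.
h = q_inv·(m₁ − m₂) mod p = 8·(8 − 22) mod 17 = 7.
m = m₂ + h·q = 22 + 7·83 = 603.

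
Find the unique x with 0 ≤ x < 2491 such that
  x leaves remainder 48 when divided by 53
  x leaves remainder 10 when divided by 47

Combine the congruences pairwise.
From x ≡ 48 (mod 53) write x = 48 + 53t. Substituting into x ≡ 10 (mod 47) gives 53t ≡ 9 (mod 47), and since 6⁻¹ ≡ 8 (mod 47), t ≡ 25. Hence x ≡ 48 + 53·25 = 1373 (mod 2491).

1373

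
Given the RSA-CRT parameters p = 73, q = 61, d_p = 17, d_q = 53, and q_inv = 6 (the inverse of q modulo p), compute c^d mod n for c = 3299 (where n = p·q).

m₁ = c^(d_p) mod p: c ≡ 14 (mod 73), and 14^17 mod 73 = 28.
m₂ = c^(d_q) mod q: c ≡ 5 (mod 61), and 5^53 mod 61 = 19.
h = q_inv·(m₁ − m₂) mod p = 6·(28 − 19) mod 73 = 54.
m = m₂ + h·q = 19 + 54·61 = 3313.

3313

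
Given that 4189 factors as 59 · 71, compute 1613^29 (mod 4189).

3246

Mod 59: 1613 ≡ 20; 20^29 ≡ 1 (mod 59).
Mod 71: 1613 ≡ 51; 51^29 ≡ 51 (mod 71).
Combine by CRT: x ≡ 1 (mod 59), x ≡ 51 (mod 71) ⇒ x ≡ 3246 (mod 4189).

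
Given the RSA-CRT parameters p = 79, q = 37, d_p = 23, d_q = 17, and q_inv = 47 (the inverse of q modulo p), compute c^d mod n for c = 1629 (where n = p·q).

m₁ = c^(d_p) mod p: c ≡ 49 (mod 79), and 49^23 mod 79 = 32.
m₂ = c^(d_q) mod q: c ≡ 1 (mod 37), and 1^17 mod 37 = 1.
h = q_inv·(m₁ − m₂) mod p = 47·(32 − 1) mod 79 = 35.
m = m₂ + h·q = 1 + 35·37 = 1296.

1296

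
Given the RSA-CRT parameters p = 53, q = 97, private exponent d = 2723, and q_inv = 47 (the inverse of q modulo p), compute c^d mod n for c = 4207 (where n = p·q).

2390

d_p = d mod (p−1) = 2723 mod 52 = 19; d_q = d mod (q−1) = 35.
m₁ = c^(d_p) mod p: c ≡ 20 (mod 53), and 20^19 mod 53 = 5.
m₂ = c^(d_q) mod q: c ≡ 36 (mod 97), and 36^35 mod 97 = 62.
h = q_inv·(m₁ − m₂) mod p = 47·(5 − 62) mod 53 = 24.
m = m₂ + h·q = 62 + 24·97 = 2390.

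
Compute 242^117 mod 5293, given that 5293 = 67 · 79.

Mod 67: 242 ≡ 41; by Fermat, exponent reduces to 117 mod 66 = 51; 41^51 ≡ 42 (mod 67).
Mod 79: 242 ≡ 5; by Fermat, exponent reduces to 117 mod 78 = 39; 5^39 ≡ 1 (mod 79).
Combine by CRT: x ≡ 42 (mod 67), x ≡ 1 (mod 79) ⇒ x ≡ 712 (mod 5293).

712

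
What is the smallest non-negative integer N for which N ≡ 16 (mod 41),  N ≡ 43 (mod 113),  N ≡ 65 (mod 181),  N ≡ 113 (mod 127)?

67147807

The moduli are pairwise coprime; M = 41·113·181·127 = 106498771.
M/41 = 2597531; 2597531 ≡ 17 (mod 41); 17·29 ≡ 1, so inverse 29.
M/113 = 942467; 942467 ≡ 47 (mod 113); 47·101 ≡ 1, so inverse 101.
M/181 = 588391; 588391 ≡ 141 (mod 181); 141·95 ≡ 1, so inverse 95.
M/127 = 838573; 838573 ≡ 119 (mod 127); 119·111 ≡ 1, so inverse 111.
N ≡ 16·2597531·29 + 43·942467·101 + 65·588391·95 + 113·838573·111 = 19449924129.
19449924129 mod 106498771 = 67147807.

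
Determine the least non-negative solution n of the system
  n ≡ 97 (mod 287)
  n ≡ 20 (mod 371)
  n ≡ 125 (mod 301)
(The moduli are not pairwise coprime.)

295707

Combine the congruences pairwise.
gcd(287, 371) = 7 and 7 | (20 − 97), so the pair is consistent; merging gives n ≡ 6698 (mod 15211), where 15211 = lcm(287, 371).
gcd(15211, 301) = 7 and 7 | (125 − 6698), so the pair is consistent; merging gives n ≡ 295707 (mod 654073), where 654073 = lcm(15211, 301).
The solution is unique modulo lcm(287, 371, 301) = 654073.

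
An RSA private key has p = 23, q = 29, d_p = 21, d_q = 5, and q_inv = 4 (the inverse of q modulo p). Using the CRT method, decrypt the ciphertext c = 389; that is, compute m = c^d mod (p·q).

563

m₁ = c^(d_p) mod p: c ≡ 21 (mod 23), and 21^21 mod 23 = 11.
m₂ = c^(d_q) mod q: c ≡ 12 (mod 29), and 12^5 mod 29 = 12.
h = q_inv·(m₁ − m₂) mod p = 4·(11 − 12) mod 23 = 19.
m = m₂ + h·q = 12 + 19·29 = 563.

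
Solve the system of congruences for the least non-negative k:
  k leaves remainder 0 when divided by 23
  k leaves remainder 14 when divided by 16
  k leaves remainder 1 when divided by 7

414

The moduli are pairwise coprime; N = 23·16·7 = 2576.
N/23 = 112; 112 ≡ 20 (mod 23); 20·15 ≡ 1, so inverse 15.
N/16 = 161; 161 ≡ 1 (mod 16), inverse 1.
N/7 = 368; 368 ≡ 4 (mod 7); 4·2 ≡ 1, so inverse 2.
k ≡ 0·112·15 + 14·161·1 + 1·368·2 = 2990.
2990 mod 2576 = 414.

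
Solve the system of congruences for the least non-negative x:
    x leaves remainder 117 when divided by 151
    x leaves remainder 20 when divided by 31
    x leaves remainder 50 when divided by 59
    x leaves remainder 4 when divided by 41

9090770

Combine the congruences pairwise.
From x ≡ 117 (mod 151) write x = 117 + 151t. Substituting into x ≡ 20 (mod 31) gives 151t ≡ 27 (mod 31), and since 27⁻¹ ≡ 23 (mod 31), t ≡ 1. Hence x ≡ 117 + 151·1 = 268 (mod 4681).
From x ≡ 268 (mod 4681) write x = 268 + 4681t. Substituting into x ≡ 50 (mod 59) gives 4681t ≡ 18 (mod 59), and since 20⁻¹ ≡ 3 (mod 59), t ≡ 54. Hence x ≡ 268 + 4681·54 = 253042 (mod 276179).
From x ≡ 253042 (mod 276179) write x = 253042 + 276179t. Substituting into x ≡ 4 (mod 41) gives 276179t ≡ 14 (mod 41), and since 3⁻¹ ≡ 14 (mod 41), t ≡ 32. Hence x ≡ 253042 + 276179·32 = 9090770 (mod 11323339).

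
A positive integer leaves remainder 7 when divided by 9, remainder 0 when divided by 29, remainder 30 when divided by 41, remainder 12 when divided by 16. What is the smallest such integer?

From x ≡ 7 (mod 9) write x = 7 + 9t. Substituting into x ≡ 0 (mod 29) gives 9t ≡ 22 (mod 29), and since 9⁻¹ ≡ 13 (mod 29), t ≡ 25. Hence x ≡ 7 + 9·25 = 232 (mod 261).
From x ≡ 232 (mod 261) write x = 232 + 261t. Substituting into x ≡ 30 (mod 41) gives 261t ≡ 3 (mod 41), and since 15⁻¹ ≡ 11 (mod 41), t ≡ 33. Hence x ≡ 232 + 261·33 = 8845 (mod 10701).
From x ≡ 8845 (mod 10701) write x = 8845 + 10701t. Substituting into x ≡ 12 (mod 16) gives 10701t ≡ 15 (mod 16), and since 13⁻¹ ≡ 5 (mod 16), t ≡ 11. Hence x ≡ 8845 + 10701·11 = 126556 (mod 171216).

126556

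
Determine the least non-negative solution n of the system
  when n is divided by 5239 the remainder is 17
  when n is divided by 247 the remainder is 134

36690

gcd(5239, 247) = 13 and 13 | (134 − 17), so the pair is consistent; merging gives n ≡ 36690 (mod 99541), where 99541 = lcm(5239, 247).
The solution is unique modulo lcm(5239, 247) = 99541.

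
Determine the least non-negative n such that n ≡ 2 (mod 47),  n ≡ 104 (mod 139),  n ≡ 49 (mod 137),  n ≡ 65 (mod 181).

28151357

The moduli are pairwise coprime; M = 47·139·137·181 = 161998801.
M/47 = 3446783; 3446783 ≡ 38 (mod 47); 38·26 ≡ 1, so inverse 26.
M/139 = 1165459; 1165459 ≡ 83 (mod 139); 83·67 ≡ 1, so inverse 67.
M/137 = 1182473; 1182473 ≡ 26 (mod 137); 26·58 ≡ 1, so inverse 58.
M/181 = 895021; 895021 ≡ 157 (mod 181); 157·98 ≡ 1, so inverse 98.
n ≡ 2·3446783·26 + 104·1165459·67 + 49·1182473·58 + 65·895021·98 = 17362023064.
17362023064 mod 161998801 = 28151357.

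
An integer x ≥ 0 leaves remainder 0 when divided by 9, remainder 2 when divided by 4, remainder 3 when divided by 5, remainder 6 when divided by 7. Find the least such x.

The moduli are pairwise coprime; N = 9·4·5·7 = 1260.
N/9 = 140; 140 ≡ 5 (mod 9); 5·2 ≡ 1, so inverse 2.
N/4 = 315; 315 ≡ 3 (mod 4); 3·3 ≡ 1, so inverse 3.
N/5 = 252; 252 ≡ 2 (mod 5); 2·3 ≡ 1, so inverse 3.
N/7 = 180; 180 ≡ 5 (mod 7); 5·3 ≡ 1, so inverse 3.
x ≡ 0·140·2 + 2·315·3 + 3·252·3 + 6·180·3 = 7398.
7398 mod 1260 = 1098.

1098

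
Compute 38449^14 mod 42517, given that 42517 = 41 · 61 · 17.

22098

Mod 41: 38449 ≡ 32; 32^14 ≡ 40 (mod 41).
Mod 61: 38449 ≡ 19; 19^14 ≡ 16 (mod 61).
Mod 17: 38449 ≡ 12; 12^14 ≡ 15 (mod 17).
Combine by CRT: x ≡ 40 (mod 41), x ≡ 16 (mod 61), x ≡ 15 (mod 17) ⇒ x ≡ 22098 (mod 42517).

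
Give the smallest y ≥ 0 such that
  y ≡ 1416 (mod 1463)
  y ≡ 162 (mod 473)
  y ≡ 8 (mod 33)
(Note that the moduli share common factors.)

116993

gcd(1463, 473) = 11 and 11 | (162 − 1416), so the pair is consistent; merging gives y ≡ 54084 (mod 62909), where 62909 = lcm(1463, 473).
gcd(62909, 33) = 11 and 11 | (8 − 54084), so the pair is consistent; merging gives y ≡ 116993 (mod 188727), where 188727 = lcm(62909, 33).
The solution is unique modulo lcm(1463, 473, 33) = 188727.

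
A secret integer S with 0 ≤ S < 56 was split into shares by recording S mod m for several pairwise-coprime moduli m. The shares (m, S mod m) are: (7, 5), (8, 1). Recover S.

33

From S ≡ 5 (mod 7) write S = 5 + 7t. Substituting into S ≡ 1 (mod 8) gives 7t ≡ 4 (mod 8), and since 7⁻¹ ≡ 7 (mod 8), t ≡ 4. Hence S ≡ 5 + 7·4 = 33 (mod 56).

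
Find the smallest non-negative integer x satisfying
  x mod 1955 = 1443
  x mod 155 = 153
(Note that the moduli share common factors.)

13173

gcd(1955, 155) = 5 and 5 | (153 − 1443), so the pair is consistent; merging gives x ≡ 13173 (mod 60605), where 60605 = lcm(1955, 155).
The solution is unique modulo lcm(1955, 155) = 60605.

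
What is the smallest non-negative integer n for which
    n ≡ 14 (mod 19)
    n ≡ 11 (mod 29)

From n ≡ 14 (mod 19) write n = 14 + 19t. Substituting into n ≡ 11 (mod 29) gives 19t ≡ 26 (mod 29), and since 19⁻¹ ≡ 26 (mod 29), t ≡ 9. Hence n ≡ 14 + 19·9 = 185 (mod 551).

185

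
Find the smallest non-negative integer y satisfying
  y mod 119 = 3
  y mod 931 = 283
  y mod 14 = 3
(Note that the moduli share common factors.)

2145

gcd(119, 931) = 7 and 7 | (283 − 3), so the pair is consistent; merging gives y ≡ 2145 (mod 15827), where 15827 = lcm(119, 931).
gcd(15827, 14) = 7 and 7 | (3 − 2145), so the pair is consistent; merging gives y ≡ 2145 (mod 31654), where 31654 = lcm(15827, 14).
The solution is unique modulo lcm(119, 931, 14) = 31654.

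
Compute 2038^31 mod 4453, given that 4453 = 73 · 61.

3990

Mod 73: 2038 ≡ 67; 67^31 ≡ 48 (mod 73).
Mod 61: 2038 ≡ 25; 25^31 ≡ 25 (mod 61).
Combine by CRT: x ≡ 48 (mod 73), x ≡ 25 (mod 61) ⇒ x ≡ 3990 (mod 4453).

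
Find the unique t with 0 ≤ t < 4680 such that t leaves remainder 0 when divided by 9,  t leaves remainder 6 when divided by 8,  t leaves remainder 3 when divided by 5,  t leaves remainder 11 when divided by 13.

Combine the congruences pairwise.
From t ≡ 0 (mod 9) write t = 0 + 9s. Substituting into t ≡ 6 (mod 8) gives 9s ≡ 6 (mod 8), and since 1⁻¹ ≡ 1 (mod 8), s ≡ 6. Hence t ≡ 0 + 9·6 = 54 (mod 72).
From t ≡ 54 (mod 72) write t = 54 + 72s. Substituting into t ≡ 3 (mod 5) gives 72s ≡ 4 (mod 5), and since 2⁻¹ ≡ 3 (mod 5), s ≡ 2. Hence t ≡ 54 + 72·2 = 198 (mod 360).
From t ≡ 198 (mod 360) write t = 198 + 360s. Substituting into t ≡ 11 (mod 13) gives 360s ≡ 8 (mod 13), and since 9⁻¹ ≡ 3 (mod 13), s ≡ 11. Hence t ≡ 198 + 360·11 = 4158 (mod 4680).

4158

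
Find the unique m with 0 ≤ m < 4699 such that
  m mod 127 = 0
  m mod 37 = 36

3810

Combine the congruences pairwise.
From m ≡ 0 (mod 127) write m = 0 + 127t. Substituting into m ≡ 36 (mod 37) gives 127t ≡ 36 (mod 37), and since 16⁻¹ ≡ 7 (mod 37), t ≡ 30. Hence m ≡ 0 + 127·30 = 3810 (mod 4699).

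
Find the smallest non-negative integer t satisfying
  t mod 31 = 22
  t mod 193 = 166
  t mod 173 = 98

994502

The moduli are pairwise coprime; N = 31·193·173 = 1035059.
N/31 = 33389; 33389 ≡ 2 (mod 31); 2·16 ≡ 1, so inverse 16.
N/193 = 5363; 5363 ≡ 152 (mod 193); 152·80 ≡ 1, so inverse 80.
N/173 = 5983; 5983 ≡ 101 (mod 173); 101·12 ≡ 1, so inverse 12.
t ≡ 22·33389·16 + 166·5363·80 + 98·5983·12 = 90009576.
90009576 mod 1035059 = 994502.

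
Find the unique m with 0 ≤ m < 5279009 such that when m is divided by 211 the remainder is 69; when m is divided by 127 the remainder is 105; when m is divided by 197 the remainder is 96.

5240887

Combine the congruences pairwise.
From m ≡ 69 (mod 211) write m = 69 + 211t. Substituting into m ≡ 105 (mod 127) gives 211t ≡ 36 (mod 127), and since 84⁻¹ ≡ 62 (mod 127), t ≡ 73. Hence m ≡ 69 + 211·73 = 15472 (mod 26797).
From m ≡ 15472 (mod 26797) write m = 15472 + 26797t. Substituting into m ≡ 96 (mod 197) gives 26797t ≡ 187 (mod 197), and since 5⁻¹ ≡ 79 (mod 197), t ≡ 195. Hence m ≡ 15472 + 26797·195 = 5240887 (mod 5279009).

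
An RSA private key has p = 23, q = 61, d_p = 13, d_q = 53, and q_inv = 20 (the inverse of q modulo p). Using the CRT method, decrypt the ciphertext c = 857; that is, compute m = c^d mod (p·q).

1186

m₁ = c^(d_p) mod p: c ≡ 6 (mod 23), and 6^13 mod 23 = 13.
m₂ = c^(d_q) mod q: c ≡ 3 (mod 61), and 3^53 mod 61 = 27.
h = q_inv·(m₁ − m₂) mod p = 20·(13 − 27) mod 23 = 19.
m = m₂ + h·q = 27 + 19·61 = 1186.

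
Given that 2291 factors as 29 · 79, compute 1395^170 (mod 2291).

763

Mod 29: 1395 ≡ 3; by Fermat, exponent reduces to 170 mod 28 = 2; 3^2 ≡ 9 (mod 29).
Mod 79: 1395 ≡ 52; by Fermat, exponent reduces to 170 mod 78 = 14; 52^14 ≡ 52 (mod 79).
Combine by CRT: x ≡ 9 (mod 29), x ≡ 52 (mod 79) ⇒ x ≡ 763 (mod 2291).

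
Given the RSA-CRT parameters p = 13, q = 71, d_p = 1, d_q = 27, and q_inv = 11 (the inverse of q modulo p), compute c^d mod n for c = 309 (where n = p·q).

270

m₁ = c^(d_p) mod p: c ≡ 10 (mod 13), and 10^1 mod 13 = 10.
m₂ = c^(d_q) mod q: c ≡ 25 (mod 71), and 25^27 mod 71 = 57.
h = q_inv·(m₁ − m₂) mod p = 11·(10 − 57) mod 13 = 3.
m = m₂ + h·q = 57 + 3·71 = 270.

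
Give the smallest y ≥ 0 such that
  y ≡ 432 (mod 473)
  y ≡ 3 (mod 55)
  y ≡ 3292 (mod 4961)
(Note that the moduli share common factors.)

Combine the congruences pairwise.
gcd(473, 55) = 11 and 11 | (3 − 432), so the pair is consistent; merging gives y ≡ 1378 (mod 2365), where 2365 = lcm(473, 55).
gcd(2365, 4961) = 11 and 11 | (3292 − 1378), so the pair is consistent; merging gives y ≡ 876428 (mod 1066615), where 1066615 = lcm(2365, 4961).
The solution is unique modulo lcm(473, 55, 4961) = 1066615.

876428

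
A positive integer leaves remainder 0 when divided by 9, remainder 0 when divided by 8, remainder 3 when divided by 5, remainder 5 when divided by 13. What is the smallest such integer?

From n ≡ 0 (mod 9) write n = 0 + 9t. Substituting into n ≡ 0 (mod 8) gives 9t ≡ 0 (mod 8), and since 1⁻¹ ≡ 1 (mod 8), t ≡ 0. Hence n ≡ 0 + 9·0 = 0 (mod 72).
From n ≡ 0 (mod 72) write n = 0 + 72t. Substituting into n ≡ 3 (mod 5) gives 72t ≡ 3 (mod 5), and since 2⁻¹ ≡ 3 (mod 5), t ≡ 4. Hence n ≡ 0 + 72·4 = 288 (mod 360).
From n ≡ 288 (mod 360) write n = 288 + 360t. Substituting into n ≡ 5 (mod 13) gives 360t ≡ 3 (mod 13), and since 9⁻¹ ≡ 3 (mod 13), t ≡ 9. Hence n ≡ 288 + 360·9 = 3528 (mod 4680).

3528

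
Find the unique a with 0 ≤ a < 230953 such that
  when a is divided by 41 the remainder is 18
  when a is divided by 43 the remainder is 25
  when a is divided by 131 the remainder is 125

140033

Combine the congruences pairwise.
From a ≡ 18 (mod 41) write a = 18 + 41t. Substituting into a ≡ 25 (mod 43) gives 41t ≡ 7 (mod 43), and since 41⁻¹ ≡ 21 (mod 43), t ≡ 18. Hence a ≡ 18 + 41·18 = 756 (mod 1763).
From a ≡ 756 (mod 1763) write a = 756 + 1763t. Substituting into a ≡ 125 (mod 131) gives 1763t ≡ 24 (mod 131), and since 60⁻¹ ≡ 107 (mod 131), t ≡ 79. Hence a ≡ 756 + 1763·79 = 140033 (mod 230953).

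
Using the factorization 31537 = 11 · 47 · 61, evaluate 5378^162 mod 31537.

Mod 11: 5378 ≡ 10; by Fermat, exponent reduces to 162 mod 10 = 2; 10^2 ≡ 1 (mod 11).
Mod 47: 5378 ≡ 20; by Fermat, exponent reduces to 162 mod 46 = 24; 20^24 ≡ 27 (mod 47).
Mod 61: 5378 ≡ 10; by Fermat, exponent reduces to 162 mod 60 = 42; 10^42 ≡ 3 (mod 61).
Combine by CRT: x ≡ 1 (mod 11), x ≡ 27 (mod 47), x ≡ 3 (mod 61) ⇒ x ≡ 11166 (mod 31537).

11166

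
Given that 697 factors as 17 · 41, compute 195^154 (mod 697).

Mod 17: 195 ≡ 8; by Fermat, exponent reduces to 154 mod 16 = 10; 8^10 ≡ 13 (mod 17).
Mod 41: 195 ≡ 31; by Fermat, exponent reduces to 154 mod 40 = 34; 31^34 ≡ 37 (mod 41).
Combine by CRT: x ≡ 13 (mod 17), x ≡ 37 (mod 41) ⇒ x ≡ 693 (mod 697).

693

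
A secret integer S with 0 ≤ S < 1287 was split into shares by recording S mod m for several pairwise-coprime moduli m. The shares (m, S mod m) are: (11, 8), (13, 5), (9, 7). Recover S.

Combine the congruences pairwise.
From S ≡ 8 (mod 11) write S = 8 + 11t. Substituting into S ≡ 5 (mod 13) gives 11t ≡ 10 (mod 13), and since 11⁻¹ ≡ 6 (mod 13), t ≡ 8. Hence S ≡ 8 + 11·8 = 96 (mod 143).
From S ≡ 96 (mod 143) write S = 96 + 143t. Substituting into S ≡ 7 (mod 9) gives 143t ≡ 1 (mod 9), and since 8⁻¹ ≡ 8 (mod 9), t ≡ 8. Hence S ≡ 96 + 143·8 = 1240 (mod 1287).

1240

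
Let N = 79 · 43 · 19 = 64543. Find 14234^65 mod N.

Mod 79: 14234 ≡ 14; 14^65 ≡ 78 (mod 79).
Mod 43: 14234 ≡ 1; by Fermat, exponent reduces to 65 mod 42 = 23; 1^23 ≡ 1 (mod 43).
Mod 19: 14234 ≡ 3; by Fermat, exponent reduces to 65 mod 18 = 11; 3^11 ≡ 10 (mod 19).
Combine by CRT: x ≡ 78 (mod 79), x ≡ 1 (mod 43), x ≡ 10 (mod 19) ⇒ x ≡ 38314 (mod 64543).

38314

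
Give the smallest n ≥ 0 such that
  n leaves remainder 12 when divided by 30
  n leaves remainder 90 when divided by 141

372

gcd(30, 141) = 3 and 3 | (90 − 12), so the pair is consistent; merging gives n ≡ 372 (mod 1410), where 1410 = lcm(30, 141).
The solution is unique modulo lcm(30, 141) = 1410.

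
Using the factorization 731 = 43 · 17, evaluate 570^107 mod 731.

508

Mod 43: 570 ≡ 11; by Fermat, exponent reduces to 107 mod 42 = 23; 11^23 ≡ 35 (mod 43).
Mod 17: 570 ≡ 9; by Fermat, exponent reduces to 107 mod 16 = 11; 9^11 ≡ 15 (mod 17).
Combine by CRT: x ≡ 35 (mod 43), x ≡ 15 (mod 17) ⇒ x ≡ 508 (mod 731).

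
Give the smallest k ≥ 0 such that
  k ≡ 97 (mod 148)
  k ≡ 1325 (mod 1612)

gcd(148, 1612) = 4 and 4 | (1325 − 97), so the pair is consistent; merging gives k ≡ 20669 (mod 59644), where 59644 = lcm(148, 1612).
The solution is unique modulo lcm(148, 1612) = 59644.

20669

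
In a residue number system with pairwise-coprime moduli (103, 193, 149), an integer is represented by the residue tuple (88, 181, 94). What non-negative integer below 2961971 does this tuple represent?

The moduli are pairwise coprime; N = 103·193·149 = 2961971.
N/103 = 28757; 28757 ≡ 20 (mod 103); 20·67 ≡ 1, so inverse 67.
N/193 = 15347; 15347 ≡ 100 (mod 193); 100·83 ≡ 1, so inverse 83.
N/149 = 19879; 19879 ≡ 62 (mod 149); 62·137 ≡ 1, so inverse 137.
x ≡ 88·28757·67 + 181·15347·83 + 94·19879·137 = 656111015.
656111015 mod 2961971 = 1515424.

1515424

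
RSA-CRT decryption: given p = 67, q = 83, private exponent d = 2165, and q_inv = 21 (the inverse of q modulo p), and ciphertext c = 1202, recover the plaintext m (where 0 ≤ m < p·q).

396

d_p = d mod (p−1) = 2165 mod 66 = 53; d_q = d mod (q−1) = 33.
m₁ = c^(d_p) mod p: c ≡ 63 (mod 67), and 63^53 mod 67 = 61.
m₂ = c^(d_q) mod q: c ≡ 40 (mod 83), and 40^33 mod 83 = 64.
h = q_inv·(m₁ − m₂) mod p = 21·(61 − 64) mod 67 = 4.
m = m₂ + h·q = 64 + 4·83 = 396.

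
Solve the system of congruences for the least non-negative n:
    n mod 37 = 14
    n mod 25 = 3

From n ≡ 14 (mod 37) write n = 14 + 37t. Substituting into n ≡ 3 (mod 25) gives 37t ≡ 14 (mod 25), and since 12⁻¹ ≡ 23 (mod 25), t ≡ 22. Hence n ≡ 14 + 37·22 = 828 (mod 925).

828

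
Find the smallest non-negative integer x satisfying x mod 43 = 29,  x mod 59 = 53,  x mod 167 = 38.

From x ≡ 29 (mod 43) write x = 29 + 43t. Substituting into x ≡ 53 (mod 59) gives 43t ≡ 24 (mod 59), and since 43⁻¹ ≡ 11 (mod 59), t ≡ 28. Hence x ≡ 29 + 43·28 = 1233 (mod 2537).
From x ≡ 1233 (mod 2537) write x = 1233 + 2537t. Substituting into x ≡ 38 (mod 167) gives 2537t ≡ 141 (mod 167), and since 32⁻¹ ≡ 47 (mod 167), t ≡ 114. Hence x ≡ 1233 + 2537·114 = 290451 (mod 423679).

290451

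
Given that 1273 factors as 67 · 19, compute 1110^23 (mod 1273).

164

Mod 67: 1110 ≡ 38; 38^23 ≡ 30 (mod 67).
Mod 19: 1110 ≡ 8; by Fermat, exponent reduces to 23 mod 18 = 5; 8^5 ≡ 12 (mod 19).
Combine by CRT: x ≡ 30 (mod 67), x ≡ 12 (mod 19) ⇒ x ≡ 164 (mod 1273).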